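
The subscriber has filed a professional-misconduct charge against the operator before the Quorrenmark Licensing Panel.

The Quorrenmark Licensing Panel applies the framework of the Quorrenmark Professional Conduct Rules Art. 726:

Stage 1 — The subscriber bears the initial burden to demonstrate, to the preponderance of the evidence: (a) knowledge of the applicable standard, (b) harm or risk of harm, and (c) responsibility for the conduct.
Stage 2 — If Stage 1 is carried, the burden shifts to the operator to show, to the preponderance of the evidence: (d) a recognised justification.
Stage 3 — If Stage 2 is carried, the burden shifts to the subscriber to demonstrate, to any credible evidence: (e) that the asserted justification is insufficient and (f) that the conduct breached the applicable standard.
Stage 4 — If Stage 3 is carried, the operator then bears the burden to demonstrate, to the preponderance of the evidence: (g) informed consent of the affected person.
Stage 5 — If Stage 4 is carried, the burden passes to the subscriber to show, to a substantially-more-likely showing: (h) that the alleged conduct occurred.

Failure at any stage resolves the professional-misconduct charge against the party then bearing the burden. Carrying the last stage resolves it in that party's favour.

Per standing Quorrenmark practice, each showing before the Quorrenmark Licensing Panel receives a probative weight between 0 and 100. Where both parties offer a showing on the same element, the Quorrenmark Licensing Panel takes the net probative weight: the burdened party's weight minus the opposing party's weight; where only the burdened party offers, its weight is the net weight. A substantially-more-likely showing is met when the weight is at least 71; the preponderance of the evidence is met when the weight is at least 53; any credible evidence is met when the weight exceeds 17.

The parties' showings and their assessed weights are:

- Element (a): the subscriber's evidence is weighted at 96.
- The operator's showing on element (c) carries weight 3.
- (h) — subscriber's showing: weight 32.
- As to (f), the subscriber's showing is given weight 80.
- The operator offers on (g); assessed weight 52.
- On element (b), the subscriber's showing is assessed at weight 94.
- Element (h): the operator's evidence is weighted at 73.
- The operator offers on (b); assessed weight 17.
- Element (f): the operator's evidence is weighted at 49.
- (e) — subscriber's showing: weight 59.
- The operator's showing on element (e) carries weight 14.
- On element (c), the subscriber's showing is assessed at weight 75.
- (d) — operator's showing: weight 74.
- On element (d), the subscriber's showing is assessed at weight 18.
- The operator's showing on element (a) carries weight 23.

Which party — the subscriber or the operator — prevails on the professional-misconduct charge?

subscriber

Stage 1 — burden on subscriber; standard: the preponderance of the evidence (weight is at least 53).
    (a): 96 − 23 = 73 ≥ 53 [met]
    (b): 94 − 17 = 77 ≥ 53 [met]
    (c): 75 − 3 = 72 ≥ 53 [met]
  Stage 1 is satisfied; the onus moves to the operator.
Stage 2 — burden on operator; standard: the preponderance of the evidence (weight is at least 53).
    (d): 74 − 18 = 56 ≥ 53 [met]
  All elements met. The burden passes to the subscriber.
Stage 3 — burden on subscriber; standard: any credible evidence (weight exceeds 17).
    (e): 59 − 14 = 45 > 17 [met]
    (f): 80 − 49 = 31 > 17 [met]
  Stage 3 is satisfied; the onus moves to the operator.
Stage 4 — burden on operator; standard: the preponderance of the evidence (weight is at least 53).
    (g): 52 < 53 [not met]
  The operator does not carry Stage 4.
The subscriber prevails.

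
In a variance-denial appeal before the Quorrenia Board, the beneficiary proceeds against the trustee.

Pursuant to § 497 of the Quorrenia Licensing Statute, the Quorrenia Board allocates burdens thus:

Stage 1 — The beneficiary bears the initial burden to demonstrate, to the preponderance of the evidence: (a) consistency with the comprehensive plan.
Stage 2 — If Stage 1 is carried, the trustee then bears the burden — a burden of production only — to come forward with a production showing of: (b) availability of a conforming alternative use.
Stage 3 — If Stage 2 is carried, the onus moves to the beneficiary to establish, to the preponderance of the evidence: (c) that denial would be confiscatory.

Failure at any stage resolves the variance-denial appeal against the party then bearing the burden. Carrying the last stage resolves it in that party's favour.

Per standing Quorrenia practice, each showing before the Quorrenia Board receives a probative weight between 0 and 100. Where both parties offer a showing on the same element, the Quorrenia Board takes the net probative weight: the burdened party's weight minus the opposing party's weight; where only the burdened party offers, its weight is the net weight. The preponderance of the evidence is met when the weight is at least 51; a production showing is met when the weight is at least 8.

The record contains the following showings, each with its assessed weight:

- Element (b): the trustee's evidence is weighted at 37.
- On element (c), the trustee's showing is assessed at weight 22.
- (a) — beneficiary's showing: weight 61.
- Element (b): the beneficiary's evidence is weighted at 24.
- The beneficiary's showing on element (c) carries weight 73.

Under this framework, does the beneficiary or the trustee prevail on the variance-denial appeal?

Stage 1 (beneficiary, the preponderance of the evidence, weight is at least 51): (a) 61 ≥ 51 — meets.
  Stage 1 is satisfied; the onus moves to the trustee.
Stage 2 (trustee, a production showing, weight is at least 8): (b) net 37−24=13 ≥ 8 — meets.
  All elements met. The burden passes to the beneficiary.
Stage 3 (beneficiary, the preponderance of the evidence, weight is at least 51): (c) net 73−22=51 ≥ 51 — meets.
  Stage 3 carried; the final stage is satisfied.
With every stage satisfied, the beneficiary prevails.

beneficiary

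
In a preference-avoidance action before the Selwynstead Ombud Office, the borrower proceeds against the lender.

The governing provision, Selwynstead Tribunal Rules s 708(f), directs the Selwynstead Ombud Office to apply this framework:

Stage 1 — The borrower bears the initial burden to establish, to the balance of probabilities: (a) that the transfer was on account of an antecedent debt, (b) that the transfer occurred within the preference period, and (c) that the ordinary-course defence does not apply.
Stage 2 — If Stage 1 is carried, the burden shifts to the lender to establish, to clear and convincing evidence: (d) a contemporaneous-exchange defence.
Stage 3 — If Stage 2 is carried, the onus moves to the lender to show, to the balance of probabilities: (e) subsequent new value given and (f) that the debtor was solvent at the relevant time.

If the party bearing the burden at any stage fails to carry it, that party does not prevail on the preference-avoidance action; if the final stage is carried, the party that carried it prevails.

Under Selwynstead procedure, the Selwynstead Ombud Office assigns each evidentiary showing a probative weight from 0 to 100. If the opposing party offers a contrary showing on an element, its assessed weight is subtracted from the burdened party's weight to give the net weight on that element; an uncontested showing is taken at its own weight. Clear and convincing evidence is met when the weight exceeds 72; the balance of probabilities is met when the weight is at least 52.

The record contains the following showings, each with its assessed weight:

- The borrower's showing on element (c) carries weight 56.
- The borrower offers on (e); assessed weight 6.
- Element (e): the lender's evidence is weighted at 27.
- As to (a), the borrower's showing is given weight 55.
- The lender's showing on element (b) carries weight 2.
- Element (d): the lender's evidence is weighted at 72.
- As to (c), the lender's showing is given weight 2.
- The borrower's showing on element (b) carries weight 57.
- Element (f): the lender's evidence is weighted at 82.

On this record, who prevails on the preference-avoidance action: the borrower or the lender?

borrower

Stage 1 (borrower, the balance of probabilities, weight is at least 52): (a) 55 ≥ 52 — meets; (b) net 57−2=55 ≥ 52 — meets; (c) net 56−2=54 ≥ 52 — meets.
  Stage 1 is satisfied; the onus moves to the lender.
Stage 2 (lender, clear and convincing evidence, weight exceeds 72): (d) 72 ≤ 72 — fails.
  Stage 2 not carried; the lender fails its burden.
So the borrower prevails.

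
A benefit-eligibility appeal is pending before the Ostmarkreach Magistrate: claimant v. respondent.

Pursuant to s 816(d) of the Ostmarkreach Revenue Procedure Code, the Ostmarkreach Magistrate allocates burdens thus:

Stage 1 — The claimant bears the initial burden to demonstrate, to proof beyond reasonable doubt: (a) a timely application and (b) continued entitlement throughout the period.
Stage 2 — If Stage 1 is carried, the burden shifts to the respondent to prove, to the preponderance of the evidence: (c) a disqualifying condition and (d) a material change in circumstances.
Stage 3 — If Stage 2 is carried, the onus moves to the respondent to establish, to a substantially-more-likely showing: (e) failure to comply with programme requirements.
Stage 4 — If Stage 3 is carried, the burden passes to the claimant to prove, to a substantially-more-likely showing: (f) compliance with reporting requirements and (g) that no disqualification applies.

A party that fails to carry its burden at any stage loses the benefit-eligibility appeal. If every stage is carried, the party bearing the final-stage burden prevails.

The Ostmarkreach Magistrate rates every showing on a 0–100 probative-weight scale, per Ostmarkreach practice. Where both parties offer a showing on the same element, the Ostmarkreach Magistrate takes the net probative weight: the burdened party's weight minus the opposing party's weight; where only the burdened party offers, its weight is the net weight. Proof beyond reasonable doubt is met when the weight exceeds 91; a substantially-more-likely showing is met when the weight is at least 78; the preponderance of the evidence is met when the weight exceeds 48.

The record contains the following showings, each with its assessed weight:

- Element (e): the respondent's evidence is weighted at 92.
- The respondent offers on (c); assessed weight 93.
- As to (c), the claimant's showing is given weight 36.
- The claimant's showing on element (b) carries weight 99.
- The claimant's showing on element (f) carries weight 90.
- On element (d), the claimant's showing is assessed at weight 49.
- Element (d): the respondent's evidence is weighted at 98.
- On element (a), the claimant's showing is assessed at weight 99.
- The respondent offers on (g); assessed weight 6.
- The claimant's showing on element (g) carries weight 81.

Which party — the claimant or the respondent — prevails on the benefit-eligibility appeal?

Stage 1 (claimant, proof beyond reasonable doubt, weight exceeds 91): (a) 99 > 91 — meets; (b) 99 > 91 — meets.
  The claimant carries Stage 1; the respondent now bears the burden.
Stage 2 (respondent, the preponderance of the evidence, weight exceeds 48): (c) net 93−36=57 > 48 — meets; (d) net 98−49=49 > 48 — meets.
  All elements met. The respondent retains the burden for Stage 3.
Stage 3 (respondent, a substantially-more-likely showing, weight is at least 78): (e) 92 ≥ 78 — meets.
  Stage 3 carried; the burden shifts to the claimant.
Stage 4 (claimant, a substantially-more-likely showing, weight is at least 78): (f) 90 ≥ 78 — meets; (g) net 81−6=75 < 78 — fails.
  Stage 4 not carried; the claimant fails its burden.
The respondent prevails.

respondent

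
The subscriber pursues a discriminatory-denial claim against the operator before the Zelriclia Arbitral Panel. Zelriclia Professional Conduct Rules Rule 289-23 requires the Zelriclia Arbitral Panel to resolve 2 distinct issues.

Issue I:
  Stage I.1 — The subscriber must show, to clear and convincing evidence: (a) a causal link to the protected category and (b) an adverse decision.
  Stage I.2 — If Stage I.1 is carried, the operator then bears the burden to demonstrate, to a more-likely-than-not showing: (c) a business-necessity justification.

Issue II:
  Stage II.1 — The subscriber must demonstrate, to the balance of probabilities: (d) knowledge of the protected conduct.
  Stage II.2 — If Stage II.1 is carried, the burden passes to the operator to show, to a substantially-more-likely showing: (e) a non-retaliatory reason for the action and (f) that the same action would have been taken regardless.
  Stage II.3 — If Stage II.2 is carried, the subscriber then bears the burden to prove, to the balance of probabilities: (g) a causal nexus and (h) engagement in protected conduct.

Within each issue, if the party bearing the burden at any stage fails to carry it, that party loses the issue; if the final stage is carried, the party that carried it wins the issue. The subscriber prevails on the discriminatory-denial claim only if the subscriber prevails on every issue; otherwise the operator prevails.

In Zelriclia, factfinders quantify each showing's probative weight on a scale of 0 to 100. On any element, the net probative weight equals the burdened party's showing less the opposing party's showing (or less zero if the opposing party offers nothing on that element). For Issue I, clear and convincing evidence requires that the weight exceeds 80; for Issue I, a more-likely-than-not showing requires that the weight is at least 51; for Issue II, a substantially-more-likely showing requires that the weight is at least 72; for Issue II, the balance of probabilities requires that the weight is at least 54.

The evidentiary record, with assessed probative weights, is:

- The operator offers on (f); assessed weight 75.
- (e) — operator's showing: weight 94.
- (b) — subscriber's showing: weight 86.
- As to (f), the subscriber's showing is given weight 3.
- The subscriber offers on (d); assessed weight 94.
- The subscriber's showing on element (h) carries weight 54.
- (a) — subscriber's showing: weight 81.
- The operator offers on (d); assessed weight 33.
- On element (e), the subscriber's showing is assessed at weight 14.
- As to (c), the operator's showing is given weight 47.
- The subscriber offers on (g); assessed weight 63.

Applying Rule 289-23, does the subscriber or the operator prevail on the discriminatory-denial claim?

— Issue I —
Stage I.1 — burden on subscriber; standard: clear and convincing evidence (weight exceeds 80).
    (a): 81 > 80 [met]
    (b): 86 > 80 [met]
  Stage I.1 is satisfied; the onus moves to the operator.
Stage I.2 — burden on operator; standard: a more-likely-than-not showing (weight is at least 51).
    (c): 47 < 51 [not met]
  Not every element is met, so the operator fails to carry Stage I.2.
So the subscriber prevails on this issue.
— Issue II —
Stage II.1 — burden on subscriber; standard: the balance of probabilities (weight is at least 54).
    (d): 94 − 33 = 61 ≥ 54 [met]
  Stage II.1 carried; the burden shifts to the operator.
Stage II.2 — burden on operator; standard: a substantially-more-likely showing (weight is at least 72).
    (e): 94 − 14 = 80 ≥ 72 [met]
    (f): 75 − 3 = 72 ≥ 72 [met]
  Stage II.2 is satisfied; the onus moves to the subscriber.
Stage II.3 — burden on subscriber; standard: the balance of probabilities (weight is at least 54).
    (g): 63 ≥ 54 [met]
    (h): 54 ≥ 54 [met]
  Stage II.3 carried; the final stage is satisfied.
With every stage satisfied, the subscriber prevails on this issue.
Per-issue: Issue I → subscriber; Issue II → subscriber. The subscriber must prevail on every issue; overall, the subscriber prevails.

subscriber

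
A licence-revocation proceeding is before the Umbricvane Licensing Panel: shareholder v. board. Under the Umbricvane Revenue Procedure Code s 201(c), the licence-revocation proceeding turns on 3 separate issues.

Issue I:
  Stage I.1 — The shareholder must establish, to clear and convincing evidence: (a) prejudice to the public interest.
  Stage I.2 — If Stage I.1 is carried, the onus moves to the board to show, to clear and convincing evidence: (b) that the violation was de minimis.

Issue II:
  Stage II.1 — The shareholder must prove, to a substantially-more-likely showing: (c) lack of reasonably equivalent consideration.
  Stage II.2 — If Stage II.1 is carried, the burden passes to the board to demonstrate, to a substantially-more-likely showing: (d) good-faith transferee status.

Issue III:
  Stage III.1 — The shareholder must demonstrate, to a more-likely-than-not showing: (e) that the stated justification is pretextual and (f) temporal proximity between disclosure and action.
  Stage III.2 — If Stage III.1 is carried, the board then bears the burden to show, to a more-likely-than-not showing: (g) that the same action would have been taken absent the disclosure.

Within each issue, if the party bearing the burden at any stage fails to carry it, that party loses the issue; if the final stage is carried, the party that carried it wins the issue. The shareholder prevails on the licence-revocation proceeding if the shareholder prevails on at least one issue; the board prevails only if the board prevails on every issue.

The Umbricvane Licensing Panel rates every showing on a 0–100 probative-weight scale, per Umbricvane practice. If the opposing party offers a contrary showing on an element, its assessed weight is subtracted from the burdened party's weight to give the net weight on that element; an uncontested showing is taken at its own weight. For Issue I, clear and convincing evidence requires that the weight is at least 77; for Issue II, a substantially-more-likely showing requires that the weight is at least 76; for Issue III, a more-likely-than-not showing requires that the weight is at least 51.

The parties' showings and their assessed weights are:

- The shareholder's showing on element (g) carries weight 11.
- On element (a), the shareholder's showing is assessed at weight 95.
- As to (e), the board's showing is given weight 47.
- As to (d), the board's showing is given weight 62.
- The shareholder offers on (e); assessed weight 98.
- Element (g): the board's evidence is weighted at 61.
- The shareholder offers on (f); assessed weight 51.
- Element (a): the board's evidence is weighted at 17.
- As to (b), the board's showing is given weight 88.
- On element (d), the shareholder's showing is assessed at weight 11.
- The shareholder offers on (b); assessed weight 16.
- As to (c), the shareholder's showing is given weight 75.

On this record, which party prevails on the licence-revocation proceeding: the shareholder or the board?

shareholder

— Issue I —
Stage I.1 — burden on shareholder; standard: clear and convincing evidence (weight is at least 77).
    (a): 95 − 17 = 78 ≥ 77 [met]
  All elements met. The burden passes to the board.
Stage I.2 — burden on board; standard: clear and convincing evidence (weight is at least 77).
    (b): 88 − 16 = 72 < 77 [not met]
  Not every element is met, so the board fails to carry Stage I.2.
So the shareholder prevails on this issue.
— Issue II —
At Stage II.1 the shareholder must meet a substantially-more-likely showing (weight is at least 76): on (c) the weight is 75, < 76, so (c) does not meet the standard.
  The shareholder does not carry Stage II.1.
The board prevails on this issue.
— Issue III —
At Stage III.1 the shareholder must meet a more-likely-than-not showing (weight is at least 51): on (e) the weight is 98 less the opposing 47 gives net 51, which does reach 51, so (e) meets the standard; on (f) the weight is 51, ≥ 51, so (f) meets the standard.
  Stage III.1 carried; the burden shifts to the board.
At Stage III.2 the board must meet a more-likely-than-not showing (weight is at least 51): on (g) the weight is 61 less the opposing 11 gives net 50, which does not reach 51, so (g) does not meet the standard.
  The board does not carry Stage III.2.
So the shareholder prevails on this issue.
Per-issue: Issue I → shareholder; Issue II → board; Issue III → shareholder. The shareholder must prevail on at least one issue; overall, the shareholder prevails.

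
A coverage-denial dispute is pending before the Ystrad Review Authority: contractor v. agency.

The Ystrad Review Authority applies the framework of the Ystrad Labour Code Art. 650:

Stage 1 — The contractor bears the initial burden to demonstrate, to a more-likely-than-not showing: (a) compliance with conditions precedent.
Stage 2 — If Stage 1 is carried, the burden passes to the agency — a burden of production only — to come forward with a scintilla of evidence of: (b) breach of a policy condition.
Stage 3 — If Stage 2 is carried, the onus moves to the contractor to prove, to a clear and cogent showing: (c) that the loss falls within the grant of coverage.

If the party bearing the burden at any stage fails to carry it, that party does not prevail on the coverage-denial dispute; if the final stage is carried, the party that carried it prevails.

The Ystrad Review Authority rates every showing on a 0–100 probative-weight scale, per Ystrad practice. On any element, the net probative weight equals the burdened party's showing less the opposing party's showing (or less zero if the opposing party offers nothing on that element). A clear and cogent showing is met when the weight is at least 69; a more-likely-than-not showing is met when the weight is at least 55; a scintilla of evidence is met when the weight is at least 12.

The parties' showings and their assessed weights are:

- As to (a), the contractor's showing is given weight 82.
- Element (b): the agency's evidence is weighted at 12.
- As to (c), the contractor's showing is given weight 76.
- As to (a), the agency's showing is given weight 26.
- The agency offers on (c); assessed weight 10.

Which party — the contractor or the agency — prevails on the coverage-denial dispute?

Stage 1 (contractor, a more-likely-than-not showing, weight is at least 55): (a) net 82−26=56 ≥ 55 — meets.
  All elements met. The burden passes to the agency.
Stage 2 (agency, a scintilla of evidence, weight is at least 12): (b) 12 ≥ 12 — meets.
  Stage 2 is satisfied; the onus moves to the contractor.
Stage 3 (contractor, a clear and cogent showing, weight is at least 69): (c) net 76−10=66 < 69 — fails.
  Stage 3 not carried; the contractor fails its burden.
The analysis ends at Stage 3; the agency prevails.

agency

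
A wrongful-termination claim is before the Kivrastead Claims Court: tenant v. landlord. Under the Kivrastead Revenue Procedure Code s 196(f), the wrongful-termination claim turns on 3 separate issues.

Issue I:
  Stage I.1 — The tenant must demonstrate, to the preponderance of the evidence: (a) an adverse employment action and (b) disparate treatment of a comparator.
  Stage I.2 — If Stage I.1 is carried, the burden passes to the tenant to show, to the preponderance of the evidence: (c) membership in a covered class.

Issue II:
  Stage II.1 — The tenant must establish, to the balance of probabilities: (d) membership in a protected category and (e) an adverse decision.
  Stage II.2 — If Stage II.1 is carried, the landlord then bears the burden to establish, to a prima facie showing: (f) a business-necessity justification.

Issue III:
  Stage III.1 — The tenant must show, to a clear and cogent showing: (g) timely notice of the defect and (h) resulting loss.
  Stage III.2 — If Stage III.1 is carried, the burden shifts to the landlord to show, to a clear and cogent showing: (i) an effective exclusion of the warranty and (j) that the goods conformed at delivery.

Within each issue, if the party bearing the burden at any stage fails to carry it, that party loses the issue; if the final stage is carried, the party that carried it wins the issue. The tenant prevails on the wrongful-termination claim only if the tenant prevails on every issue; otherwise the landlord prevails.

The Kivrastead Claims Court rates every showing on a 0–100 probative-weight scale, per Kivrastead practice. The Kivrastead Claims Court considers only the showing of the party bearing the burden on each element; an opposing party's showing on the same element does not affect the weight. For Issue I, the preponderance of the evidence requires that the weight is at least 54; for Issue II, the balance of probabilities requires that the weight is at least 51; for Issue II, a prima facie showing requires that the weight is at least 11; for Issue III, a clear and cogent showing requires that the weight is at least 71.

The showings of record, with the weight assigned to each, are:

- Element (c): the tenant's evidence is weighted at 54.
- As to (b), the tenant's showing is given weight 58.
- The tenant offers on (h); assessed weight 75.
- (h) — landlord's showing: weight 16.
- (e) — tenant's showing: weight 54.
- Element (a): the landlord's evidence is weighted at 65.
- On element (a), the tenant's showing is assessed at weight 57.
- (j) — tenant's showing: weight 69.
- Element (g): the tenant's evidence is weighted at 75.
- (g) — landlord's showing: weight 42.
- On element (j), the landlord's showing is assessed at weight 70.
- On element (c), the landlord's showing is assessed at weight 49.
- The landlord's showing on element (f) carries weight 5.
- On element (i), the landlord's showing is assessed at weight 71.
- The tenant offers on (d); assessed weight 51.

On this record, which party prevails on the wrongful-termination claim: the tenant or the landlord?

tenant

— Issue I —
Stage I.1 — burden on tenant; standard: the preponderance of the evidence (weight is at least 54).
    (a): 57 (landlord's 65 disregarded) ≥ 54 [met]
    (b): 58 ≥ 54 [met]
  Stage I.1 carried; the burden remains with the tenant.
Stage I.2 — burden on tenant; standard: the preponderance of the evidence (weight is at least 54).
    (c): 54 (landlord's 49 disregarded) ≥ 54 [met]
  All elements met at the final stage.
Every stage carried; the tenant prevails on this issue.
— Issue II —
Stage II.1 — burden on tenant; standard: the balance of probabilities (weight is at least 51).
    (d): 51 ≥ 51 [met]
    (e): 54 ≥ 51 [met]
  All elements met. The burden passes to the landlord.
Stage II.2 — burden on landlord; standard: a prima facie showing (weight is at least 11).
    (f): 5 < 11 [not met]
  Not every element is met, so the landlord fails to carry Stage II.2.
The analysis ends at Stage II.2; the tenant prevails on this issue.
— Issue III —
Stage III.1 — burden on tenant; standard: a clear and cogent showing (weight is at least 71).
    (g): 75 (landlord's 42 disregarded) ≥ 71 [met]
    (h): 75 (landlord's 16 disregarded) ≥ 71 [met]
  Stage III.1 is satisfied; the onus moves to the landlord.
Stage III.2 — burden on landlord; standard: a clear and cogent showing (weight is at least 71).
    (i): 71 ≥ 71 [met]
    (j): 70 (tenant's 69 disregarded) < 71 [not met]
  The landlord does not carry Stage III.2.
The tenant prevails on this issue.
Per-issue: Issue I → tenant; Issue II → tenant; Issue III → tenant. The tenant must prevail on every issue; overall, the tenant prevails.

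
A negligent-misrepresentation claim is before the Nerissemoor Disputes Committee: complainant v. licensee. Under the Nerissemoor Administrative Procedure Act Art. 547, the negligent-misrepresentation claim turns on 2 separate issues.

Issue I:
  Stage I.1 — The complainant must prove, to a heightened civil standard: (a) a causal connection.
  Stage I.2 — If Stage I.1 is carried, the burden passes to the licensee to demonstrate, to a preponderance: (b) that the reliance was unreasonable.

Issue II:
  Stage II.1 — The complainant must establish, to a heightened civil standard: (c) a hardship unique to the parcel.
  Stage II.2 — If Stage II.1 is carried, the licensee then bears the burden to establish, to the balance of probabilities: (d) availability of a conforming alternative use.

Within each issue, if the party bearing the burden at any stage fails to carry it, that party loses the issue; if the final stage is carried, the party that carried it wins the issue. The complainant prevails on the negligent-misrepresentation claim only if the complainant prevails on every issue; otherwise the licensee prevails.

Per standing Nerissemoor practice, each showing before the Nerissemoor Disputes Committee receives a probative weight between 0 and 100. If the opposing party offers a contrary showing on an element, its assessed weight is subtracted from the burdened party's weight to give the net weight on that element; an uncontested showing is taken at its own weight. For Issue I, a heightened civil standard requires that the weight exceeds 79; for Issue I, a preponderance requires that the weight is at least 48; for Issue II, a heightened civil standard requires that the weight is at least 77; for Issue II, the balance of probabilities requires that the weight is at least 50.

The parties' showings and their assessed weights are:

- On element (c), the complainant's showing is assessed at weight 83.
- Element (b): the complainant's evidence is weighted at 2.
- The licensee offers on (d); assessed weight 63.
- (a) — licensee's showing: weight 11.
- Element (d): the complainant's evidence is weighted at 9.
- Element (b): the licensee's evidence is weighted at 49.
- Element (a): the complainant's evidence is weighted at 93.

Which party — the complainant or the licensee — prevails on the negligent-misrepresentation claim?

licensee

— Issue I —
Stage I.1 (complainant, a heightened civil standard, weight exceeds 79): (a) net 93−11=82 > 79 — meets.
  Stage I.1 is satisfied; the onus moves to the licensee.
Stage I.2 (licensee, a preponderance, weight is at least 48): (b) net 49−2=47 < 48 — fails.
  Stage I.2 not carried; the licensee fails its burden.
So the complainant prevails on this issue.
— Issue II —
At Stage II.1 the complainant must meet a heightened civil standard (weight is at least 77): on (c) the weight is 83, ≥ 77, so (c) meets the standard.
  All elements met. The burden passes to the licensee.
At Stage II.2 the licensee must meet the balance of probabilities (weight is at least 50): on (d) the weight is 63 less the opposing 9 gives net 54, ≥ 50, so (d) meets the standard.
  All elements met at the final stage.
All stages carried — the licensee prevails on this issue.
Per-issue: Issue I → complainant; Issue II → licensee. The complainant must prevail on every issue; overall, the licensee prevails.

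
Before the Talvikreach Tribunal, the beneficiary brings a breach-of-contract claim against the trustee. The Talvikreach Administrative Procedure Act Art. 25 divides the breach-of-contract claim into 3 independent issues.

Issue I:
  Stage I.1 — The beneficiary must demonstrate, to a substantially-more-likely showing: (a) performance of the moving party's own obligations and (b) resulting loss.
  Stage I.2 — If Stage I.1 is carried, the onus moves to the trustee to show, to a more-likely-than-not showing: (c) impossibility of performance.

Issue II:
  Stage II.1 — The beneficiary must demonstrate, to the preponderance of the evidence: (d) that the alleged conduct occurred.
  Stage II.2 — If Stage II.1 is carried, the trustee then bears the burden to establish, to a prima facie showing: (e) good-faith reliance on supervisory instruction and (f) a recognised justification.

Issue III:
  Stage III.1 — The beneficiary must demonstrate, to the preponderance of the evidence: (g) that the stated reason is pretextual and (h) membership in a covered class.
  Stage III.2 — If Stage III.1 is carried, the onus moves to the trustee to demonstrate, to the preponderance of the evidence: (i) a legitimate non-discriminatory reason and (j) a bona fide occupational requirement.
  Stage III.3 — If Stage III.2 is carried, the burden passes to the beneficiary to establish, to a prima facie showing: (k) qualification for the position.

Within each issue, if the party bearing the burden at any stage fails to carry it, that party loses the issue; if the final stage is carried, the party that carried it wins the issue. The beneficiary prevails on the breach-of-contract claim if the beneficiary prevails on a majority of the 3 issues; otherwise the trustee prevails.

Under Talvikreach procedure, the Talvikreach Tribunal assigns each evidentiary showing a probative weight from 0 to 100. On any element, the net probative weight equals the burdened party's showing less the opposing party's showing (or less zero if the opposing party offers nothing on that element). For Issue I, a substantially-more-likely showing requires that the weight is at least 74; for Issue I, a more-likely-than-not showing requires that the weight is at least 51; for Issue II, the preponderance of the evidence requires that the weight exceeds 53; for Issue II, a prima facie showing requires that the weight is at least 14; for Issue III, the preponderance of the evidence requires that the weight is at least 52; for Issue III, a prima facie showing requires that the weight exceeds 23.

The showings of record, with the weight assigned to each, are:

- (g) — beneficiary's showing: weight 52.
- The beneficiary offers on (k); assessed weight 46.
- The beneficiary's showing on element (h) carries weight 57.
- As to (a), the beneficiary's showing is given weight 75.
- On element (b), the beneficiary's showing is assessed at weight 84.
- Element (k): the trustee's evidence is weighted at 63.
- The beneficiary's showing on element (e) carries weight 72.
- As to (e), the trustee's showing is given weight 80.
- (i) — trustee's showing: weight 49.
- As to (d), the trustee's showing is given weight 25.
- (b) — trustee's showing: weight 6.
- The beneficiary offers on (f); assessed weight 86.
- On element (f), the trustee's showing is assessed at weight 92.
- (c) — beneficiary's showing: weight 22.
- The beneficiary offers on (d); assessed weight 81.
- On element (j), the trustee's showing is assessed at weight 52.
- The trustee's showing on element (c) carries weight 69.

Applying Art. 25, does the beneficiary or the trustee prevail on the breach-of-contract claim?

beneficiary

— Issue I —
Stage I.1 — burden on beneficiary; standard: a substantially-more-likely showing (weight is at least 74).
    (a): 75 ≥ 74 [met]
    (b): 84 − 6 = 78 ≥ 74 [met]
  The beneficiary carries Stage I.1; the trustee now bears the burden.
Stage I.2 — burden on trustee; standard: a more-likely-than-not showing (weight is at least 51).
    (c): 69 − 22 = 47 < 51 [not met]
  Not every element is met, so the trustee fails to carry Stage I.2.
So the beneficiary prevails on this issue.
— Issue II —
Stage II.1 — burden on beneficiary; standard: the preponderance of the evidence (weight exceeds 53).
    (d): 81 − 25 = 56 > 53 [met]
  All elements met. The burden passes to the trustee.
Stage II.2 — burden on trustee; standard: a prima facie showing (weight is at least 14).
    (e): 80 − 72 = 8 < 14 [not met]
    (f): 92 − 86 = 6 < 14 [not met]
  Stage II.2 not carried; the trustee fails its burden.
The analysis ends at Stage II.2; the beneficiary prevails on this issue.
— Issue III —
Stage III.1 (beneficiary, the preponderance of the evidence, weight is at least 52): (g) 52 ≥ 52 — meets; (h) 57 ≥ 52 — meets.
  Stage III.1 is satisfied; the onus moves to the trustee.
Stage III.2 (trustee, the preponderance of the evidence, weight is at least 52): (i) 49 < 52 — fails; (j) 52 ≥ 52 — meets.
  Not every element is met, so the trustee fails to carry Stage III.2.
The analysis ends at Stage III.2; the beneficiary prevails on this issue.
Per-issue: Issue I → beneficiary; Issue II → beneficiary; Issue III → beneficiary. The beneficiary must prevail on a majority of issues; overall, the beneficiary prevails.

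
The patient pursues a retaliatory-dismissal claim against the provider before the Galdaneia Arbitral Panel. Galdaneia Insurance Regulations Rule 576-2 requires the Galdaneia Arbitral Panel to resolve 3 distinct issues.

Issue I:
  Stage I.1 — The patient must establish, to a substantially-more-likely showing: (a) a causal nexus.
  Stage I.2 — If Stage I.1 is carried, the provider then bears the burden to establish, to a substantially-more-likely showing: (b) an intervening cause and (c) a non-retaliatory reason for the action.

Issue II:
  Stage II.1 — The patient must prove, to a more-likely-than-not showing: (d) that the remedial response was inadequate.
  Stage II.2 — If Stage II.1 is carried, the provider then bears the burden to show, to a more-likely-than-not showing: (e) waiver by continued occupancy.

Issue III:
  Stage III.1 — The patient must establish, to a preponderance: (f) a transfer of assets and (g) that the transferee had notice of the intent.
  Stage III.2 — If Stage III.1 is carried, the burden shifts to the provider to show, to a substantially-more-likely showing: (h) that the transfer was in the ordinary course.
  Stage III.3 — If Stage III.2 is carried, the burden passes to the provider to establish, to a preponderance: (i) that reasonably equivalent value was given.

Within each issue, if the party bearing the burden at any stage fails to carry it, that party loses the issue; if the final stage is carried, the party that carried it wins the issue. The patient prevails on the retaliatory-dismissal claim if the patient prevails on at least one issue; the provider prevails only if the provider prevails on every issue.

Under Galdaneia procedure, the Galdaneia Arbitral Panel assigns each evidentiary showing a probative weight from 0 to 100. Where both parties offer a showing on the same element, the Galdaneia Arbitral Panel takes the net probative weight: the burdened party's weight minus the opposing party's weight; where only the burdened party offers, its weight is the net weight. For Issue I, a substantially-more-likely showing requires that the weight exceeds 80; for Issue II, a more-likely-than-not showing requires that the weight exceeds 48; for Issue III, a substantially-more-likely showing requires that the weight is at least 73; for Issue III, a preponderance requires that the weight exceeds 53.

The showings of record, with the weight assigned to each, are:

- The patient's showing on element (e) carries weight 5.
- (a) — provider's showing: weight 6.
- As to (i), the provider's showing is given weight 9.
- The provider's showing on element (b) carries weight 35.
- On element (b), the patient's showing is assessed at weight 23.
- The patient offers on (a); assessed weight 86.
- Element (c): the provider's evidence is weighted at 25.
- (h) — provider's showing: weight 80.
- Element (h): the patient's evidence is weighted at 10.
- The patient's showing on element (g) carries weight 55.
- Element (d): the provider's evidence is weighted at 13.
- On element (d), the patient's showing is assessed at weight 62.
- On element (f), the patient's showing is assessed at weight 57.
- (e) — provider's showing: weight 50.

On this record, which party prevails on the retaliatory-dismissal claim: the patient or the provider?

— Issue I —
At Stage I.1 the patient must meet a substantially-more-likely showing (weight exceeds 80): on (a) the weight is 86 less the opposing 6 gives net 80, which does not exceed 80, so (a) does not meet the standard.
  Stage I.1 not carried; the patient fails its burden.
So the provider prevails on this issue.
— Issue II —
Stage II.1 (patient, a more-likely-than-not showing, weight exceeds 48): (d) net 62−13=49 > 48 — meets.
  The patient carries Stage II.1; the provider now bears the burden.
Stage II.2 (provider, a more-likely-than-not showing, weight exceeds 48): (e) net 50−5=45 ≤ 48 — fails.
  The provider does not carry Stage II.2.
So the patient prevails on this issue.
— Issue III —
Stage III.1 (patient, a preponderance, weight exceeds 53): (f) 57 > 53 — meets; (g) 55 > 53 — meets.
  Stage III.1 carried; the burden shifts to the provider.
Stage III.2 (provider, a substantially-more-likely showing, weight is at least 73): (h) net 80−10=70 < 73 — fails.
  Stage III.2 not carried; the provider fails its burden.
The analysis ends at Stage III.2; the patient prevails on this issue.
Per-issue: Issue I → provider; Issue II → patient; Issue III → patient. The patient must prevail on at least one issue; overall, the patient prevails.

patient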